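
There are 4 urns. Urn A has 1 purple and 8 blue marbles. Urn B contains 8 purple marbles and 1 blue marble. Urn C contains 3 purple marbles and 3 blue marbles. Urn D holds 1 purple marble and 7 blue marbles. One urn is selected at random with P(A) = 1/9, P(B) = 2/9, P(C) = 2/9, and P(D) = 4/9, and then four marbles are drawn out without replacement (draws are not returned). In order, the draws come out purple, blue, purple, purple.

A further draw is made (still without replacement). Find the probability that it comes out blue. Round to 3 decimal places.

0.310

Compute the likelihood of the observed sequence for each case: P(data | urn A) = (1/9)(8/8)(0/7) = 0; P(data | urn B) = (8/9)(1/8)(7/7)(6/6) = 1/9; P(data | urn C) = (3/6)(3/5)(2/4)(1/3) = 1/20; P(data | urn D) = (1/8)(7/7)(0/6) = 0.
Weighting by the prior gives 1/9 · 0 = 0, 2/9 · 1/9 = 2/81, 2/9 · 1/20 = 1/90, 4/9 · 0 = 0; summing to 29/810.
Dividing through by the total gives posterior P(urn A | data) = 0, P(urn B | data) = 20/29, P(urn C | data) = 9/29, P(urn D | data) = 0.
Averaging over the posterior, P(blue next | data) = (0)(20/29) + (1)(9/29) = 9/29.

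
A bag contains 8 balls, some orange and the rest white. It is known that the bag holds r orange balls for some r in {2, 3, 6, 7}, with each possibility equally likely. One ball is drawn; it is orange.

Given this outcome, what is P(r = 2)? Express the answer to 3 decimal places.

0.111

Compute the likelihood of this draw for each case: P(data | r = 2) = (2/8) = 1/4; P(data | r = 3) = (3/8) = 3/8; P(data | r = 6) = (6/8) = 3/4; P(data | r = 7) = (7/8) = 7/8.
Weighting by the prior gives 1/4 · 1/4 = 1/16, 1/4 · 3/8 = 3/32, 1/4 · 3/4 = 3/16, 1/4 · 7/8 = 7/32; summing to 9/16.
By Bayes' rule, P(r = 2 | data) = (1/16) / (9/16) = 1/9.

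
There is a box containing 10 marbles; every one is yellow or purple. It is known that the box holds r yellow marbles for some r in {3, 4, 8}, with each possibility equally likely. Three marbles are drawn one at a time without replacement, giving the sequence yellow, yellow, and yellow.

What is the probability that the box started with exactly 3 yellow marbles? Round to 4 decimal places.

0.0164

The likelihood of the observed sequence under each hypothesis: P(data | r = 3) = (3/10)(2/9)(1/8) = 1/120; P(data | r = 4) = (4/10)(3/9)(2/8) = 1/30; P(data | r = 8) = (8/10)(7/9)(6/8) = 7/15.
The prior-weighted likelihoods are 1/3 · 1/120 = 1/360, 1/3 · 1/30 = 1/90, 1/3 · 7/15 = 7/45; summing to 61/360.
By Bayes' rule, P(r = 3 | data) = (1/360) / (61/360) = 1/61.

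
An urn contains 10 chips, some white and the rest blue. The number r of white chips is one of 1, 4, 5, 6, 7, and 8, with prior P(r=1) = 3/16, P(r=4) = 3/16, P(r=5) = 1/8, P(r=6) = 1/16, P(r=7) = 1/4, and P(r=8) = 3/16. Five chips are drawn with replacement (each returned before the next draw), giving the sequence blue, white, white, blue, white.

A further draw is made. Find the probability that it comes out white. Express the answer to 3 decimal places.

0.609

Under each hypothesis, the probability of the observed sequence is: P(data | r = 1) = (9/10)(1/10)(1/10)(9/10)(1/10) = 0.00081; P(data | r = 4) = (6/10)(4/10)(4/10)(6/10)(4/10) = 0.02304; P(data | r = 5) = (5/10)(5/10)(5/10)(5/10)(5/10) = 0.03125; P(data | r = 6) = (4/10)(6/10)(6/10)(4/10)(6/10) = 0.03456; P(data | r = 7) = (3/10)(7/10)(7/10)(3/10)(7/10) = 0.03087; P(data | r = 8) = (2/10)(8/10)(8/10)(2/10)(8/10) = 0.02048.
The prior-weighted likelihoods are 3/16 · 0.00081 = 0.00015187, 3/16 · 0.02304 = 0.00432, 1/8 · 0.03125 = 0.0039062, 1/16 · 0.03456 = 0.00216, 1/4 · 0.03087 = 0.0077175, 3/16 · 0.02048 = 0.00384; summing to 0.022096.
The posterior is then P(r = 1 | data) = 0.0068735, P(r = 4 | data) = 0.19551, P(r = 5 | data) = 0.17679, P(r = 6 | data) = 0.097757, P(r = 7 | data) = 0.34928, P(r = 8 | data) = 0.17379.
The predictive probability is P(white next | data) = (1/10)(0.0068735) + (2/5)(0.19551) + (1/2)(0.17679) + (3/5)(0.097757) + (7/10)(0.34928) + (4/5)(0.17379) = 0.60947.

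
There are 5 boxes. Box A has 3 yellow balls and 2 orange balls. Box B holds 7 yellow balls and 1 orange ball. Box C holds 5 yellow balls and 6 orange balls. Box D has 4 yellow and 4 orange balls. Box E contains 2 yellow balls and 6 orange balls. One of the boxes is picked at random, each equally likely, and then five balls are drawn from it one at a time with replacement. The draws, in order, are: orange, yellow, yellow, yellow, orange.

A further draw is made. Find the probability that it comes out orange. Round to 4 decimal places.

Compute the likelihood of the observed sequence for each case: P(data | box A) = (2/5)(3/5)(3/5)(3/5)(2/5) = 0.03456; P(data | box B) = (1/8)(7/8)(7/8)(7/8)(1/8) = 0.010468; P(data | box C) = (6/11)(5/11)(5/11)(5/11)(6/11) = 0.027941; P(data | box D) = (4/8)(4/8)(4/8)(4/8)(4/8) = 0.03125; P(data | box E) = (6/8)(2/8)(2/8)(2/8)(6/8) = 0.0087891.
Weighting by the prior gives 1/5 · 0.03456 = 0.006912, 1/5 · 0.010468 = 0.0020935, 1/5 · 0.027941 = 0.0055883, 1/5 · 0.03125 = 0.00625, 1/5 · 0.0087891 = 0.0017578; summing to 0.022602.
Normalising, the posterior is P(box A | data) = 0.30582, P(box B | data) = 0.092626, P(box C | data) = 0.24725, P(box D | data) = 0.27653, P(box E | data) = 0.077774.
So P(orange next | data) = Σ P(orange next | H) P(H | data) = (2/5)(0.30582) + (1/8)(0.092626) + (6/11)(0.24725) + (1/2)(0.27653) + (3/4)(0.077774) = 0.46537.

0.4654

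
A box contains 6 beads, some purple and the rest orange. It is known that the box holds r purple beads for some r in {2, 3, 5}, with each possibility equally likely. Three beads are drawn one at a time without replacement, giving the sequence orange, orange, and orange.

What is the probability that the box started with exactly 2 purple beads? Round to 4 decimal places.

Under each hypothesis, the probability of the observed sequence is: P(data | r = 2) = (4/6)(3/5)(2/4) = 1/5; P(data | r = 3) = (3/6)(2/5)(1/4) = 1/20; P(data | r = 5) = (1/6)(0/5) = 0.
Weighting by the prior gives 1/3 · 1/5 = 1/15, 1/3 · 1/20 = 1/60, 1/3 · 0 = 0; summing to 1/12.
Hence P(r = 2 | data) = (1/15) / (1/12) = 4/5.

0.8000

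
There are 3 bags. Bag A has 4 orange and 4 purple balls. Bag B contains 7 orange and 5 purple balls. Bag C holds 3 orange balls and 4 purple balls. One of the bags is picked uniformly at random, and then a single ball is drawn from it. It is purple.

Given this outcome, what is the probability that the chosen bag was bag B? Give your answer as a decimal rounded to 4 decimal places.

0.2800

Compute the likelihood of this draw for each case: P(data | bag A) = (4/8) = 1/2; P(data | bag B) = (5/12) = 5/12; P(data | bag C) = (4/7) = 4/7.
The prior-weighted likelihoods are 1/3 · 1/2 = 1/6, 1/3 · 5/12 = 5/36, 1/3 · 4/7 = 4/21; with total 125/252.
By Bayes' rule, P(bag B | data) = (5/36) / (125/252) = 7/25.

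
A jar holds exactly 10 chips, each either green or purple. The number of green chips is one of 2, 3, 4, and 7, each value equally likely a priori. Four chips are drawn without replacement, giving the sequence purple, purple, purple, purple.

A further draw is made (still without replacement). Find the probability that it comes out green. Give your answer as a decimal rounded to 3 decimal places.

0.424

For each hypothesis, P(data | H) works out to: P(data | r = 2) = (8/10)(7/9)(6/8)(5/7) = 1/3; P(data | r = 3) = (7/10)(6/9)(5/8)(4/7) = 1/6; P(data | r = 4) = (6/10)(5/9)(4/8)(3/7) = 1/14; P(data | r = 7) = (3/10)(2/9)(1/8)(0/7) = 0.
Multiplying each by its prior: 1/4 · 1/3 = 1/12, 1/4 · 1/6 = 1/24, 1/4 · 1/14 = 1/56, 1/4 · 0 = 0; these sum to 1/7.
Dividing through by the total gives posterior P(r = 2 | data) = 7/12, P(r = 3 | data) = 7/24, P(r = 4 | data) = 1/8, P(r = 7 | data) = 0.
The predictive probability is P(green next | data) = (1/3)(7/12) + (1/2)(7/24) + (2/3)(1/8) = 61/144.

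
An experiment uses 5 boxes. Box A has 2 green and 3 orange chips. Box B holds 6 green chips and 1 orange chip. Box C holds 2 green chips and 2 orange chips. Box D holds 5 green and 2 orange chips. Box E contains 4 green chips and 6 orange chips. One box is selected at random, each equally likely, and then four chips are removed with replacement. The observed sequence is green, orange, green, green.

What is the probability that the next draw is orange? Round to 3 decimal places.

Compute the likelihood of the observed sequence for each case: P(data | box A) = (2/5)(3/5)(2/5)(2/5) = 0.0384; P(data | box B) = (6/7)(1/7)(6/7)(6/7) = 0.089963; P(data | box C) = (2/4)(2/4)(2/4)(2/4) = 0.0625; P(data | box D) = (5/7)(2/7)(5/7)(5/7) = 0.10412; P(data | box E) = (4/10)(6/10)(4/10)(4/10) = 0.0384.
Weighting by the prior gives 1/5 · 0.0384 = 0.00768, 1/5 · 0.089963 = 0.017993, 1/5 · 0.0625 = 0.0125, 1/5 · 0.10412 = 0.020825, 1/5 · 0.0384 = 0.00768; these sum to 0.066677.
The posterior is then P(box A | data) = 0.11518, P(box B | data) = 0.26985, P(box C | data) = 0.18747, P(box D | data) = 0.31232, P(box E | data) = 0.11518.
Averaging over the posterior, P(orange next | data) = (3/5)(0.11518) + (1/7)(0.26985) + (1/2)(0.18747) + (2/7)(0.31232) + (3/5)(0.11518) = 0.35974.

0.360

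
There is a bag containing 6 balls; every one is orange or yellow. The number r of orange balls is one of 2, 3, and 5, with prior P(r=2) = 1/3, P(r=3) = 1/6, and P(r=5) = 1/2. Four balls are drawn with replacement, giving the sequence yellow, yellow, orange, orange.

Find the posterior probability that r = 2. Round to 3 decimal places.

Compute the likelihood of the observed sequence for each case: P(data | r = 2) = (4/6)(4/6)(2/6)(2/6) = 0.049383; P(data | r = 3) = (3/6)(3/6)(3/6)(3/6) = 0.0625; P(data | r = 5) = (1/6)(1/6)(5/6)(5/6) = 0.01929.
Weighting by the prior gives 1/3 · 0.049383 = 0.016461, 1/6 · 0.0625 = 0.010417, 1/2 · 0.01929 = 0.0096451; summing to 0.036523.
By Bayes' rule, P(r = 2 | data) = (0.016461) / (0.036523) = 0.4507.

0.451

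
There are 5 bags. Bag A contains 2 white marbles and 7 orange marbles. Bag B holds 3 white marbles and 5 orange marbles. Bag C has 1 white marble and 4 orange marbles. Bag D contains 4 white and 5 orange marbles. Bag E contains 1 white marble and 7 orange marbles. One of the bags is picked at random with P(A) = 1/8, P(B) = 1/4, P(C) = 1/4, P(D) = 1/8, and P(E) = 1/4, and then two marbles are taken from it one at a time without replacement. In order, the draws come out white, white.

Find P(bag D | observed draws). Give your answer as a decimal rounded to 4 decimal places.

0.4078

Under each hypothesis, the probability of the observed sequence is: P(data | bag A) = (2/9)(1/8) = 0.027778; P(data | bag B) = (3/8)(2/7) = 0.10714; P(data | bag C) = (1/5)(0/4) = 0; P(data | bag D) = (4/9)(3/8) = 0.16667; P(data | bag E) = (1/8)(0/7) = 0.
The prior-weighted likelihoods are 1/8 · 0.027778 = 0.0034722, 1/4 · 0.10714 = 0.026786, 1/4 · 0 = 0, 1/8 · 0.16667 = 0.020833, 1/4 · 0 = 0; summing to 0.051091.
So P(bag D | data) = (0.020833) / (0.051091) = 0.40777.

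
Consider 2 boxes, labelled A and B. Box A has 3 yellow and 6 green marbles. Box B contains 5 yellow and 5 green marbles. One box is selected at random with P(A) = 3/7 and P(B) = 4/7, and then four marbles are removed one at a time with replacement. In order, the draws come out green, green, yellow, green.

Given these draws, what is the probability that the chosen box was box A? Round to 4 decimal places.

0.5424

For each hypothesis, P(data | H) works out to: P(data | box A) = (6/9)(6/9)(3/9)(6/9) = 8/81; P(data | box B) = (5/10)(5/10)(5/10)(5/10) = 1/16.
The prior-weighted likelihoods are 3/7 · 8/81 = 8/189, 4/7 · 1/16 = 1/28; with total 59/756.
So P(box A | data) = (8/189) / (59/756) = 32/59.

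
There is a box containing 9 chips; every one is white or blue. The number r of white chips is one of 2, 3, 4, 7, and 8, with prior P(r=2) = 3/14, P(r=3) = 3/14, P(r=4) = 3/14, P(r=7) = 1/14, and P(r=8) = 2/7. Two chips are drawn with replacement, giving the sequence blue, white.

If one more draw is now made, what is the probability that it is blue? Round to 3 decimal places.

0.538

For each hypothesis, P(data | H) works out to: P(data | r = 2) = (7/9)(2/9) = 14/81; P(data | r = 3) = (6/9)(3/9) = 2/9; P(data | r = 4) = (5/9)(4/9) = 20/81; P(data | r = 7) = (2/9)(7/9) = 14/81; P(data | r = 8) = (1/9)(8/9) = 8/81.
Weighting by the prior gives 3/14 · 14/81 = 1/27, 3/14 · 2/9 = 1/21, 3/14 · 20/81 = 10/189, 1/14 · 14/81 = 1/81, 2/7 · 8/81 = 16/567; summing to 101/567.
The posterior is then P(r = 2 | data) = 21/101, P(r = 3 | data) = 27/101, P(r = 4 | data) = 30/101, P(r = 7 | data) = 7/101, P(r = 8 | data) = 16/101.
Averaging over the posterior, P(blue next | data) = (7/9)(21/101) + (2/3)(27/101) + (5/9)(30/101) + (2/9)(7/101) + (1/9)(16/101) = 163/303.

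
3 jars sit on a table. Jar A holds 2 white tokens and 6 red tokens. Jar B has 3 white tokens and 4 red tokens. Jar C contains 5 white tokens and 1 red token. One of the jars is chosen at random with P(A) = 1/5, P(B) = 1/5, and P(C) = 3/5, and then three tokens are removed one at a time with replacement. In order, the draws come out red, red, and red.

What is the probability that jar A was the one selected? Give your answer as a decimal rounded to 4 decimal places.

0.6779

The likelihood of the observed sequence under each hypothesis: P(data | jar A) = (6/8)(6/8)(6/8) = 0.42188; P(data | jar B) = (4/7)(4/7)(4/7) = 0.18659; P(data | jar C) = (1/6)(1/6)(1/6) = 0.0046296.
Multiplying each by its prior: 1/5 · 0.42188 = 0.084375, 1/5 · 0.18659 = 0.037318, 3/5 · 0.0046296 = 0.0027778; these sum to 0.12447.
Therefore the posterior P(jar A | data) = (0.084375) / (0.12447) = 0.67787.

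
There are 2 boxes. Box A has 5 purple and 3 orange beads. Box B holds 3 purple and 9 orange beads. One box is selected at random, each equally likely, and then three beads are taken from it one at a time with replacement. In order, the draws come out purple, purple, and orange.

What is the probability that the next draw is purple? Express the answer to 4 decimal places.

Compute the likelihood of the observed sequence for each case: P(data | box A) = (5/8)(5/8)(3/8) = 0.14648; P(data | box B) = (3/12)(3/12)(9/12) = 0.046875.
The prior-weighted likelihoods are 1/2 · 0.14648 = 0.073242, 1/2 · 0.046875 = 0.023438; with total 0.09668.
Dividing through by the total gives posterior P(box A | data) = 0.75758, P(box B | data) = 0.24242.
So P(purple next | data) = Σ P(purple next | H) P(H | data) = (5/8)(0.75758) + (1/4)(0.24242) = 0.53409.

0.5341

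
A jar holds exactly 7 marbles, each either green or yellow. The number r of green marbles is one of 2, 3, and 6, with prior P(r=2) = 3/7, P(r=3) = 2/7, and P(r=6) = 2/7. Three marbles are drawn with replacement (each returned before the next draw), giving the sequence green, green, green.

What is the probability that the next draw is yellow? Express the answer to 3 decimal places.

0.215

The likelihood of the observed sequence under each hypothesis: P(data | r = 2) = (2/7)(2/7)(2/7) = 0.023324; P(data | r = 3) = (3/7)(3/7)(3/7) = 0.078717; P(data | r = 6) = (6/7)(6/7)(6/7) = 0.62974.
Weighting by the prior gives 3/7 · 0.023324 = 0.0099958, 2/7 · 0.078717 = 0.022491, 2/7 · 0.62974 = 0.17993; summing to 0.21241.
The posterior is then P(r = 2 | data) = 0.047059, P(r = 3 | data) = 0.10588, P(r = 6 | data) = 0.84706.
Averaging over the posterior, P(yellow next | data) = (5/7)(0.047059) + (4/7)(0.10588) + (1/7)(0.84706) = 0.21513.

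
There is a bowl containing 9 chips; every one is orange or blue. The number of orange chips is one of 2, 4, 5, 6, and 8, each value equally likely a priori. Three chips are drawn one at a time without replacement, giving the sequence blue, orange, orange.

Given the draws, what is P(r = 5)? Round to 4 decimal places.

0.2667

The likelihood of the observed sequence under each hypothesis: P(data | r = 2) = (7/9)(2/8)(1/7) = 1/36; P(data | r = 4) = (5/9)(4/8)(3/7) = 5/42; P(data | r = 5) = (4/9)(5/8)(4/7) = 10/63; P(data | r = 6) = (3/9)(6/8)(5/7) = 5/28; P(data | r = 8) = (1/9)(8/8)(7/7) = 1/9.
Weighting by the prior gives 1/5 · 1/36 = 1/180, 1/5 · 5/42 = 1/42, 1/5 · 10/63 = 2/63, 1/5 · 5/28 = 1/28, 1/5 · 1/9 = 1/45; summing to 5/42.
Hence P(r = 5 | data) = (2/63) / (5/42) = 4/15.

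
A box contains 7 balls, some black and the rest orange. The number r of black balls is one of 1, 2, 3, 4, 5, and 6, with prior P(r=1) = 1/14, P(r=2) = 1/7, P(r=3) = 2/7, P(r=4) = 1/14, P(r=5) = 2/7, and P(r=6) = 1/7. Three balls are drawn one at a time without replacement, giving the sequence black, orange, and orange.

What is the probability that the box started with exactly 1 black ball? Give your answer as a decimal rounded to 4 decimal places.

0.0943

Compute the likelihood of the observed sequence for each case: P(data | r = 1) = (1/7)(6/6)(5/5) = 1/7; P(data | r = 2) = (2/7)(5/6)(4/5) = 4/21; P(data | r = 3) = (3/7)(4/6)(3/5) = 6/35; P(data | r = 4) = (4/7)(3/6)(2/5) = 4/35; P(data | r = 5) = (5/7)(2/6)(1/5) = 1/21; P(data | r = 6) = (6/7)(1/6)(0/5) = 0.
Multiplying each by its prior: 1/14 · 1/7 = 1/98, 1/7 · 4/21 = 4/147, 2/7 · 6/35 = 12/245, 1/14 · 4/35 = 2/245, 2/7 · 1/21 = 2/147, 1/7 · 0 = 0; these sum to 53/490.
By Bayes' rule, P(r = 1 | data) = (1/98) / (53/490) = 5/53.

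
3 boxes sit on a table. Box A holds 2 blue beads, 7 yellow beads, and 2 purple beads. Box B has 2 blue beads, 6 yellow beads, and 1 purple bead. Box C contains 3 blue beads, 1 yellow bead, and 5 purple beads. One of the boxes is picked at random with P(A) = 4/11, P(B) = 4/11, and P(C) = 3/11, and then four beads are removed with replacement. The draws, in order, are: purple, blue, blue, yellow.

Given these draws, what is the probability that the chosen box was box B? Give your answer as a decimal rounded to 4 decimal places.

0.2897

For each hypothesis, P(data | H) works out to: P(data | box A) = (2/11)(2/11)(2/11)(7/11) = 0.0038249; P(data | box B) = (1/9)(2/9)(2/9)(6/9) = 0.003658; P(data | box C) = (5/9)(3/9)(3/9)(1/9) = 0.0068587.
Weighting by the prior gives 4/11 · 0.0038249 = 0.0013909, 4/11 · 0.003658 = 0.0013302, 3/11 · 0.0068587 = 0.0018706; with total 0.0045916.
Hence P(box B | data) = (0.0013302) / (0.0045916) = 0.2897.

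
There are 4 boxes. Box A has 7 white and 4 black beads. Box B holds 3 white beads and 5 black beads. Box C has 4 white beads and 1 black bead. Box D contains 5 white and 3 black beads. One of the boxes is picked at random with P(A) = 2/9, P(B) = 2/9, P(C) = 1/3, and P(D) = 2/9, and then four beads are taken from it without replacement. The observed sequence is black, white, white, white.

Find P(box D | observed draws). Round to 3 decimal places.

For each hypothesis, P(data | H) works out to: P(data | box A) = (4/11)(7/10)(6/9)(5/8) = 0.10606; P(data | box B) = (5/8)(3/7)(2/6)(1/5) = 0.017857; P(data | box C) = (1/5)(4/4)(3/3)(2/2) = 0.2; P(data | box D) = (3/8)(5/7)(4/6)(3/5) = 0.10714.
The prior-weighted likelihoods are 2/9 · 0.10606 = 0.023569, 2/9 · 0.017857 = 0.0039683, 1/3 · 0.2 = 0.066667, 2/9 · 0.10714 = 0.02381; with total 0.11801.
So P(box D | data) = (0.02381) / (0.11801) = 0.20175.

0.202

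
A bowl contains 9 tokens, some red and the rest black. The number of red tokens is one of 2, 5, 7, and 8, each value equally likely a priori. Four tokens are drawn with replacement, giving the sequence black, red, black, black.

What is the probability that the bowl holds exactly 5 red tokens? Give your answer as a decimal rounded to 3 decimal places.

For each hypothesis, P(data | H) works out to: P(data | r = 2) = (7/9)(2/9)(7/9)(7/9) = 0.10456; P(data | r = 5) = (4/9)(5/9)(4/9)(4/9) = 0.048773; P(data | r = 7) = (2/9)(7/9)(2/9)(2/9) = 0.0085353; P(data | r = 8) = (1/9)(8/9)(1/9)(1/9) = 0.0012193.
Weighting by the prior gives 1/4 · 0.10456 = 0.026139, 1/4 · 0.048773 = 0.012193, 1/4 · 0.0085353 = 0.0021338, 1/4 · 0.0012193 = 0.00030483; summing to 0.040771.
By Bayes' rule, P(r = 5 | data) = (0.012193) / (0.040771) = 0.29907.

0.299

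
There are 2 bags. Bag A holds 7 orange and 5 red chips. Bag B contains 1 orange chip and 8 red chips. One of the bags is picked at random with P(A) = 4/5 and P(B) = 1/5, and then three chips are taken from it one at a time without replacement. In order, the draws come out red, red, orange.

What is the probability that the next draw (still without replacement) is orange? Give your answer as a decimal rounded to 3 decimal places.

0.528

Compute the likelihood of the observed sequence for each case: P(data | bag A) = (5/12)(4/11)(7/10) = 7/66; P(data | bag B) = (8/9)(7/8)(1/7) = 1/9.
Multiplying each by its prior: 4/5 · 7/66 = 14/165, 1/5 · 1/9 = 1/45; summing to 53/495.
Dividing through by the total gives posterior P(bag A | data) = 42/53, P(bag B | data) = 11/53.
So P(orange next | data) = Σ P(orange next | H) P(H | data) = (2/3)(42/53) + (0)(11/53) = 28/53.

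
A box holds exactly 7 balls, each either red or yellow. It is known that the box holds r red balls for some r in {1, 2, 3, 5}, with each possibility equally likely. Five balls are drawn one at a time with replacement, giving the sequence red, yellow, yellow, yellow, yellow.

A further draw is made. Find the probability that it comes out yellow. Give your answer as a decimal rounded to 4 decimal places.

For each hypothesis, P(data | H) works out to: P(data | r = 1) = (1/7)(6/7)(6/7)(6/7)(6/7) = 0.077111; P(data | r = 2) = (2/7)(5/7)(5/7)(5/7)(5/7) = 0.074374; P(data | r = 3) = (3/7)(4/7)(4/7)(4/7)(4/7) = 0.045695; P(data | r = 5) = (5/7)(2/7)(2/7)(2/7)(2/7) = 0.0047599.
Multiplying each by its prior: 1/4 · 0.077111 = 0.019278, 1/4 · 0.074374 = 0.018593, 1/4 · 0.045695 = 0.011424, 1/4 · 0.0047599 = 0.00119; with total 0.050485.
Dividing through by the total gives posterior P(r = 1 | data) = 0.38185, P(r = 2 | data) = 0.3683, P(r = 3 | data) = 0.22628, P(r = 5 | data) = 0.023571.
Averaging over the posterior, P(yellow next | data) = (6/7)(0.38185) + (5/7)(0.3683) + (4/7)(0.22628) + (2/7)(0.023571) = 0.72641.

0.7264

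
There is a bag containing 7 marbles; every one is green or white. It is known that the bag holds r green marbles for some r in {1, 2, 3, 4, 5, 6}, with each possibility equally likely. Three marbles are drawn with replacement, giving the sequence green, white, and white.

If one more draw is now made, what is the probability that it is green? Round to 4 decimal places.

For each hypothesis, P(data | H) works out to: P(data | r = 1) = (1/7)(6/7)(6/7) = 0.10496; P(data | r = 2) = (2/7)(5/7)(5/7) = 0.14577; P(data | r = 3) = (3/7)(4/7)(4/7) = 0.13994; P(data | r = 4) = (4/7)(3/7)(3/7) = 0.10496; P(data | r = 5) = (5/7)(2/7)(2/7) = 0.058309; P(data | r = 6) = (6/7)(1/7)(1/7) = 0.017493.
Multiplying each by its prior: 1/6 · 0.10496 = 0.017493, 1/6 · 0.14577 = 0.024295, 1/6 · 0.13994 = 0.023324, 1/6 · 0.10496 = 0.017493, 1/6 · 0.058309 = 0.0097182, 1/6 · 0.017493 = 0.0029155; these sum to 0.095238.
Normalising, the posterior is P(r = 1 | data) = 0.18367, P(r = 2 | data) = 0.2551, P(r = 3 | data) = 0.2449, P(r = 4 | data) = 0.18367, P(r = 5 | data) = 0.10204, P(r = 6 | data) = 0.030612.
The predictive probability is P(green next | data) = (1/7)(0.18367) + (2/7)(0.2551) + (3/7)(0.2449) + (4/7)(0.18367) + (5/7)(0.10204) + (6/7)(0.030612) = 0.40816.

0.4082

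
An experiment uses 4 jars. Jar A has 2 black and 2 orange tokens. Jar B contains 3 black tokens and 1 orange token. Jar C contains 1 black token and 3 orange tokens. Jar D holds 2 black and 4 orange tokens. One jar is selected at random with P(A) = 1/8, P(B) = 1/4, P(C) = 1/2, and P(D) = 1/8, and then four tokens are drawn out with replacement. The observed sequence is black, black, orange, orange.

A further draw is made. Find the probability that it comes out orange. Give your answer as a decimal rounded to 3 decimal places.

0.580

The likelihood of the observed sequence under each hypothesis: P(data | jar A) = (2/4)(2/4)(2/4)(2/4) = 0.0625; P(data | jar B) = (3/4)(3/4)(1/4)(1/4) = 0.035156; P(data | jar C) = (1/4)(1/4)(3/4)(3/4) = 0.035156; P(data | jar D) = (2/6)(2/6)(4/6)(4/6) = 0.049383.
Multiplying each by its prior: 1/8 · 0.0625 = 0.0078125, 1/4 · 0.035156 = 0.0087891, 1/2 · 0.035156 = 0.017578, 1/8 · 0.049383 = 0.0061728; with total 0.040353.
The posterior is then P(jar A | data) = 0.19361, P(jar B | data) = 0.21781, P(jar C | data) = 0.43561, P(jar D | data) = 0.15297.
The predictive probability is P(orange next | data) = (1/2)(0.19361) + (1/4)(0.21781) + (3/4)(0.43561) + (2/3)(0.15297) = 0.57995.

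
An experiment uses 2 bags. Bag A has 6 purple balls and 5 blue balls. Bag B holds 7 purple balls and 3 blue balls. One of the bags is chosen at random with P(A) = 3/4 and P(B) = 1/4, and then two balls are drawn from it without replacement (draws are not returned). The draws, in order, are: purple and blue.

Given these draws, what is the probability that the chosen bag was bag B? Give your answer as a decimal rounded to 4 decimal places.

Compute the likelihood of the observed sequence for each case: P(data | bag A) = (6/11)(5/10) = 0.27273; P(data | bag B) = (7/10)(3/9) = 0.23333.
Weighting by the prior gives 3/4 · 0.27273 = 0.20455, 1/4 · 0.23333 = 0.058333; these sum to 0.26288.
Therefore the posterior P(bag B | data) = (0.058333) / (0.26288) = 0.2219.

0.2219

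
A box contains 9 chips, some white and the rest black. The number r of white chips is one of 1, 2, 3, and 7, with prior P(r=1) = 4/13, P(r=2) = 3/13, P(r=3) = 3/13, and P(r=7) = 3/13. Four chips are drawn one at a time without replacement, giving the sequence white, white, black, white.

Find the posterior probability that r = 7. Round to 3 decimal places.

Compute the likelihood of the observed sequence for each case: P(data | r = 1) = (1/9)(0/8) = 0; P(data | r = 2) = (2/9)(1/8)(7/7)(0/6) = 0; P(data | r = 3) = (3/9)(2/8)(6/7)(1/6) = 1/84; P(data | r = 7) = (7/9)(6/8)(2/7)(5/6) = 5/36.
Multiplying each by its prior: 4/13 · 0 = 0, 3/13 · 0 = 0, 3/13 · 1/84 = 1/364, 3/13 · 5/36 = 5/156; these sum to 19/546.
So P(r = 7 | data) = (5/156) / (19/546) = 35/38.

0.921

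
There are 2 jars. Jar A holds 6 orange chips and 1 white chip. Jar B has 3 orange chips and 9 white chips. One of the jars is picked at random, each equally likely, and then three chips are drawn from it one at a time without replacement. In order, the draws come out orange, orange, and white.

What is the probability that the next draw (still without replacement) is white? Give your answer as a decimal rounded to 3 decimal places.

0.198

Under each hypothesis, the probability of the observed sequence is: P(data | jar A) = (6/7)(5/6)(1/5) = 0.14286; P(data | jar B) = (3/12)(2/11)(9/10) = 0.040909.
Multiplying each by its prior: 1/2 · 0.14286 = 0.071429, 1/2 · 0.040909 = 0.020455; summing to 0.091883.
The posterior is then P(jar A | data) = 0.77739, P(jar B | data) = 0.22261.
The predictive probability is P(white next | data) = (0)(0.77739) + (8/9)(0.22261) = 0.19788.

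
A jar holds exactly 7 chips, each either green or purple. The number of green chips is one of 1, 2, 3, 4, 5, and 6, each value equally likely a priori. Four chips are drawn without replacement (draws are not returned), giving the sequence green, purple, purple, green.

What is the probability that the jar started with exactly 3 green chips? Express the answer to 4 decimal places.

0.3214

For each hypothesis, P(data | H) works out to: P(data | r = 1) = (1/7)(6/6)(5/5)(0/4) = 0; P(data | r = 2) = (2/7)(5/6)(4/5)(1/4) = 1/21; P(data | r = 3) = (3/7)(4/6)(3/5)(2/4) = 3/35; P(data | r = 4) = (4/7)(3/6)(2/5)(3/4) = 3/35; P(data | r = 5) = (5/7)(2/6)(1/5)(4/4) = 1/21; P(data | r = 6) = (6/7)(1/6)(0/5) = 0.
The prior-weighted likelihoods are 1/6 · 0 = 0, 1/6 · 1/21 = 1/126, 1/6 · 3/35 = 1/70, 1/6 · 3/35 = 1/70, 1/6 · 1/21 = 1/126, 1/6 · 0 = 0; summing to 2/45.
So P(r = 3 | data) = (1/70) / (2/45) = 9/28.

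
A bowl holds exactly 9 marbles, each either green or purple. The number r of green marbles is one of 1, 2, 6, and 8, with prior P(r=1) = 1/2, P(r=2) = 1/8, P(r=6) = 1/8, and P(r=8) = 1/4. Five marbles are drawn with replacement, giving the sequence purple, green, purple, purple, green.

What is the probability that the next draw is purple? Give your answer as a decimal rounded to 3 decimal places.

Under each hypothesis, the probability of the observed sequence is: P(data | r = 1) = (8/9)(1/9)(8/9)(8/9)(1/9) = 0.0086708; P(data | r = 2) = (7/9)(2/9)(7/9)(7/9)(2/9) = 0.023235; P(data | r = 6) = (3/9)(6/9)(3/9)(3/9)(6/9) = 0.016461; P(data | r = 8) = (1/9)(8/9)(1/9)(1/9)(8/9) = 0.0010838.
Multiplying each by its prior: 1/2 · 0.0086708 = 0.0043354, 1/8 · 0.023235 = 0.0029044, 1/8 · 0.016461 = 0.0020576, 1/4 · 0.0010838 = 0.00027096; summing to 0.0095683.
Dividing through by the total gives posterior P(r = 1 | data) = 0.4531, P(r = 2 | data) = 0.30354, P(r = 6 | data) = 0.21504, P(r = 8 | data) = 0.028319.
So P(purple next | data) = Σ P(purple next | H) P(H | data) = (8/9)(0.4531) + (7/9)(0.30354) + (1/3)(0.21504) + (1/9)(0.028319) = 0.71367.

0.714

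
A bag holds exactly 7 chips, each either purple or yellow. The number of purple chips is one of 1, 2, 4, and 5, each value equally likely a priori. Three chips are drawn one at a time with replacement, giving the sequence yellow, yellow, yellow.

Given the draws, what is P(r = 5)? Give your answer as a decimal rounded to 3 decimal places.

0.021

For each hypothesis, P(data | H) works out to: P(data | r = 1) = (6/7)(6/7)(6/7) = 0.62974; P(data | r = 2) = (5/7)(5/7)(5/7) = 0.36443; P(data | r = 4) = (3/7)(3/7)(3/7) = 0.078717; P(data | r = 5) = (2/7)(2/7)(2/7) = 0.023324.
The prior-weighted likelihoods are 1/4 · 0.62974 = 0.15743, 1/4 · 0.36443 = 0.091108, 1/4 · 0.078717 = 0.019679, 1/4 · 0.023324 = 0.0058309; summing to 0.27405.
Hence P(r = 5 | data) = (0.0058309) / (0.27405) = 0.021277.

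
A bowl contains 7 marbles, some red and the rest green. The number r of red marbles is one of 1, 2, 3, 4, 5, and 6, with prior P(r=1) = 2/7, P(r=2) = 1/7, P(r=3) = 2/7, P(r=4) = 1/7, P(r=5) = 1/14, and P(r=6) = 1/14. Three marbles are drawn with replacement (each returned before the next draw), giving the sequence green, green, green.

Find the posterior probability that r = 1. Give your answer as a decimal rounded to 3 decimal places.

0.603

The likelihood of the observed sequence under each hypothesis: P(data | r = 1) = (6/7)(6/7)(6/7) = 0.62974; P(data | r = 2) = (5/7)(5/7)(5/7) = 0.36443; P(data | r = 3) = (4/7)(4/7)(4/7) = 0.18659; P(data | r = 4) = (3/7)(3/7)(3/7) = 0.078717; P(data | r = 5) = (2/7)(2/7)(2/7) = 0.023324; P(data | r = 6) = (1/7)(1/7)(1/7) = 0.0029155.
The prior-weighted likelihoods are 2/7 · 0.62974 = 0.17993, 1/7 · 0.36443 = 0.052062, 2/7 · 0.18659 = 0.053311, 1/7 · 0.078717 = 0.011245, 1/14 · 0.023324 = 0.001666, 1/14 · 0.0029155 = 0.00020825; these sum to 0.29842.
By Bayes' rule, P(r = 1 | data) = (0.17993) / (0.29842) = 0.60293.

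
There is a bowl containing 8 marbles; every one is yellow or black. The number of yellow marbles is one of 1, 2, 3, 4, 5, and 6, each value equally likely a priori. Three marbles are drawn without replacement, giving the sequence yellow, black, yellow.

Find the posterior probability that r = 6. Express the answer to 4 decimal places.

0.2857

For each hypothesis, P(data | H) works out to: P(data | r = 1) = (1/8)(7/7)(0/6) = 0; P(data | r = 2) = (2/8)(6/7)(1/6) = 1/28; P(data | r = 3) = (3/8)(5/7)(2/6) = 5/56; P(data | r = 4) = (4/8)(4/7)(3/6) = 1/7; P(data | r = 5) = (5/8)(3/7)(4/6) = 5/28; P(data | r = 6) = (6/8)(2/7)(5/6) = 5/28.
Weighting by the prior gives 1/6 · 0 = 0, 1/6 · 1/28 = 1/168, 1/6 · 5/56 = 5/336, 1/6 · 1/7 = 1/42, 1/6 · 5/28 = 5/168, 1/6 · 5/28 = 5/168; with total 5/48.
By Bayes' rule, P(r = 6 | data) = (5/168) / (5/48) = 2/7.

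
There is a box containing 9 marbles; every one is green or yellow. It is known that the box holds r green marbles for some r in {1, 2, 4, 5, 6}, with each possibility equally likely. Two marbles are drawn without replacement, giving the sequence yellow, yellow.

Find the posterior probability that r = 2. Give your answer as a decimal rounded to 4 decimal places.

Under each hypothesis, the probability of the observed sequence is: P(data | r = 1) = (8/9)(7/8) = 7/9; P(data | r = 2) = (7/9)(6/8) = 7/12; P(data | r = 4) = (5/9)(4/8) = 5/18; P(data | r = 5) = (4/9)(3/8) = 1/6; P(data | r = 6) = (3/9)(2/8) = 1/12.
The prior-weighted likelihoods are 1/5 · 7/9 = 7/45, 1/5 · 7/12 = 7/60, 1/5 · 5/18 = 1/18, 1/5 · 1/6 = 1/30, 1/5 · 1/12 = 1/60; summing to 17/45.
By Bayes' rule, P(r = 2 | data) = (7/60) / (17/45) = 21/68.

0.3088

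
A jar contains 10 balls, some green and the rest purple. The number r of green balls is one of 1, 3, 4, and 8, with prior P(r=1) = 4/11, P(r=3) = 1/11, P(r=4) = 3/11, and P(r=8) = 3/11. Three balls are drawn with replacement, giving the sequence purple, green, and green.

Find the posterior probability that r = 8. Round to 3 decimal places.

Compute the likelihood of the observed sequence for each case: P(data | r = 1) = (9/10)(1/10)(1/10) = 0.009; P(data | r = 3) = (7/10)(3/10)(3/10) = 0.063; P(data | r = 4) = (6/10)(4/10)(4/10) = 0.096; P(data | r = 8) = (2/10)(8/10)(8/10) = 0.128.
Multiplying each by its prior: 4/11 · 0.009 = 0.0032727, 1/11 · 0.063 = 0.0057273, 3/11 · 0.096 = 0.026182, 3/11 · 0.128 = 0.034909; these sum to 0.070091.
By Bayes' rule, P(r = 8 | data) = (0.034909) / (0.070091) = 0.49805.

0.498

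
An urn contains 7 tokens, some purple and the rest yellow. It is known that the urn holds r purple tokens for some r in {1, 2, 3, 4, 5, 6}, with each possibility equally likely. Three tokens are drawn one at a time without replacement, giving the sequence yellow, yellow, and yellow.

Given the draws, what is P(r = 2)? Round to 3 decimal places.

For each hypothesis, P(data | H) works out to: P(data | r = 1) = (6/7)(5/6)(4/5) = 4/7; P(data | r = 2) = (5/7)(4/6)(3/5) = 2/7; P(data | r = 3) = (4/7)(3/6)(2/5) = 4/35; P(data | r = 4) = (3/7)(2/6)(1/5) = 1/35; P(data | r = 5) = (2/7)(1/6)(0/5) = 0; P(data | r = 6) = (1/7)(0/6) = 0.
The prior-weighted likelihoods are 1/6 · 4/7 = 2/21, 1/6 · 2/7 = 1/21, 1/6 · 4/35 = 2/105, 1/6 · 1/35 = 1/210, 1/6 · 0 = 0, 1/6 · 0 = 0; summing to 1/6.
Therefore the posterior P(r = 2 | data) = (1/21) / (1/6) = 2/7.

0.286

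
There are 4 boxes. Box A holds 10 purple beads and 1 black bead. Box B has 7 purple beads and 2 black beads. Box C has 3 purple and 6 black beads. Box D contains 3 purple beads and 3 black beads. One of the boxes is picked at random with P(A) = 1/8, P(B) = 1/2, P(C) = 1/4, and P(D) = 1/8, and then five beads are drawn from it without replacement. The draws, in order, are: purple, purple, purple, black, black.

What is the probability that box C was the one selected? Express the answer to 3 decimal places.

0.129

Compute the likelihood of the observed sequence for each case: P(data | box A) = (10/11)(9/10)(8/9)(1/8)(0/7) = 0; P(data | box B) = (7/9)(6/8)(5/7)(2/6)(1/5) = 0.027778; P(data | box C) = (3/9)(2/8)(1/7)(6/6)(5/5) = 0.011905; P(data | box D) = (3/6)(2/5)(1/4)(3/3)(2/2) = 0.05.
Weighting by the prior gives 1/8 · 0 = 0, 1/2 · 0.027778 = 0.013889, 1/4 · 0.011905 = 0.0029762, 1/8 · 0.05 = 0.00625; with total 0.023115.
So P(box C | data) = (0.0029762) / (0.023115) = 0.12876.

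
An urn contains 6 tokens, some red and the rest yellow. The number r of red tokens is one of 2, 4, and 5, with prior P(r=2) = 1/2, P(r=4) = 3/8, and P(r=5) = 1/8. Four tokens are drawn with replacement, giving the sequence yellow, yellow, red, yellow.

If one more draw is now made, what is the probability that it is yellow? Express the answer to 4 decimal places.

0.6104

For each hypothesis, P(data | H) works out to: P(data | r = 2) = (4/6)(4/6)(2/6)(4/6) = 0.098765; P(data | r = 4) = (2/6)(2/6)(4/6)(2/6) = 0.024691; P(data | r = 5) = (1/6)(1/6)(5/6)(1/6) = 0.003858.
Multiplying each by its prior: 1/2 · 0.098765 = 0.049383, 3/8 · 0.024691 = 0.0092593, 1/8 · 0.003858 = 0.00048225; these sum to 0.059124.
Normalising, the posterior is P(r = 2 | data) = 0.83524, P(r = 4 | data) = 0.15661, P(r = 5 | data) = 0.0081566.
So P(yellow next | data) = Σ P(yellow next | H) P(H | data) = (2/3)(0.83524) + (1/3)(0.15661) + (1/6)(0.0081566) = 0.61039.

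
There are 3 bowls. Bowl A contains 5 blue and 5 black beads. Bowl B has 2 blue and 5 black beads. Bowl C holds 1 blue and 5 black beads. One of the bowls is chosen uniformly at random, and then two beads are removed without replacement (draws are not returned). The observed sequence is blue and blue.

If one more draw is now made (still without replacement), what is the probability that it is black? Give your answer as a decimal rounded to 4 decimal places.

0.6912

The likelihood of the observed sequence under each hypothesis: P(data | bowl A) = (5/10)(4/9) = 2/9; P(data | bowl B) = (2/7)(1/6) = 1/21; P(data | bowl C) = (1/6)(0/5) = 0.
The prior-weighted likelihoods are 1/3 · 2/9 = 2/27, 1/3 · 1/21 = 1/63, 1/3 · 0 = 0; with total 17/189.
Normalising, the posterior is P(bowl A | data) = 14/17, P(bowl B | data) = 3/17, P(bowl C | data) = 0.
Averaging over the posterior, P(black next | data) = (5/8)(14/17) + (1)(3/17) = 47/68.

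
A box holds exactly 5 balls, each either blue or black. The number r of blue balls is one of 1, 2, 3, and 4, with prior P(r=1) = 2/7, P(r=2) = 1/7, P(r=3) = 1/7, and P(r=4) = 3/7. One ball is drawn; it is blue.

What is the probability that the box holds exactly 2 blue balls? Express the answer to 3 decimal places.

For each hypothesis, P(data | H) works out to: P(data | r = 1) = (1/5) = 1/5; P(data | r = 2) = (2/5) = 2/5; P(data | r = 3) = (3/5) = 3/5; P(data | r = 4) = (4/5) = 4/5.
Multiplying each by its prior: 2/7 · 1/5 = 2/35, 1/7 · 2/5 = 2/35, 1/7 · 3/5 = 3/35, 3/7 · 4/5 = 12/35; summing to 19/35.
Therefore the posterior P(r = 2 | data) = (2/35) / (19/35) = 2/19.

0.105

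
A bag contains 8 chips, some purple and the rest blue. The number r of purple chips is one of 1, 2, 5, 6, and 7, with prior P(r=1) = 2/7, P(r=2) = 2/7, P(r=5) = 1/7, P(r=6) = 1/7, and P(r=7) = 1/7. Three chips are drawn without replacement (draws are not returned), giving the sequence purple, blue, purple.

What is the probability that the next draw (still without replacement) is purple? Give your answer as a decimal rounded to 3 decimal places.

0.677

Compute the likelihood of the observed sequence for each case: P(data | r = 1) = (1/8)(7/7)(0/6) = 0; P(data | r = 2) = (2/8)(6/7)(1/6) = 1/28; P(data | r = 5) = (5/8)(3/7)(4/6) = 5/28; P(data | r = 6) = (6/8)(2/7)(5/6) = 5/28; P(data | r = 7) = (7/8)(1/7)(6/6) = 1/8.
Weighting by the prior gives 2/7 · 0 = 0, 2/7 · 1/28 = 1/98, 1/7 · 5/28 = 5/196, 1/7 · 5/28 = 5/196, 1/7 · 1/8 = 1/56; these sum to 31/392.
Dividing through by the total gives posterior P(r = 1 | data) = 0, P(r = 2 | data) = 4/31, P(r = 5 | data) = 10/31, P(r = 6 | data) = 10/31, P(r = 7 | data) = 7/31.
Averaging over the posterior, P(purple next | data) = (0)(4/31) + (3/5)(10/31) + (4/5)(10/31) + (1)(7/31) = 21/31.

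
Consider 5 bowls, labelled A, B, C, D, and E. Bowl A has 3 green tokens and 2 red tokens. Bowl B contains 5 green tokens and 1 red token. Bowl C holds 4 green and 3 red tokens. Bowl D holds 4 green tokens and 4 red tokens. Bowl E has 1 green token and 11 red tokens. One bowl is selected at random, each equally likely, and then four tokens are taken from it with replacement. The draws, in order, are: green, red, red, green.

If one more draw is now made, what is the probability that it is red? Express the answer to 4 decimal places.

0.4316

The likelihood of the observed sequence under each hypothesis: P(data | bowl A) = (3/5)(2/5)(2/5)(3/5) = 0.0576; P(data | bowl B) = (5/6)(1/6)(1/6)(5/6) = 0.01929; P(data | bowl C) = (4/7)(3/7)(3/7)(4/7) = 0.059975; P(data | bowl D) = (4/8)(4/8)(4/8)(4/8) = 0.0625; P(data | bowl E) = (1/12)(11/12)(11/12)(1/12) = 0.0058353.
Multiplying each by its prior: 1/5 · 0.0576 = 0.01152, 1/5 · 0.01929 = 0.003858, 1/5 · 0.059975 = 0.011995, 1/5 · 0.0625 = 0.0125, 1/5 · 0.0058353 = 0.0011671; summing to 0.04104.
Dividing through by the total gives posterior P(bowl A | data) = 0.2807, P(bowl B | data) = 0.094006, P(bowl C | data) = 0.29228, P(bowl D | data) = 0.30458, P(bowl E | data) = 0.028437.
Averaging over the posterior, P(red next | data) = (2/5)(0.2807) + (1/6)(0.094006) + (3/7)(0.29228) + (1/2)(0.30458) + (11/12)(0.028437) = 0.43157.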